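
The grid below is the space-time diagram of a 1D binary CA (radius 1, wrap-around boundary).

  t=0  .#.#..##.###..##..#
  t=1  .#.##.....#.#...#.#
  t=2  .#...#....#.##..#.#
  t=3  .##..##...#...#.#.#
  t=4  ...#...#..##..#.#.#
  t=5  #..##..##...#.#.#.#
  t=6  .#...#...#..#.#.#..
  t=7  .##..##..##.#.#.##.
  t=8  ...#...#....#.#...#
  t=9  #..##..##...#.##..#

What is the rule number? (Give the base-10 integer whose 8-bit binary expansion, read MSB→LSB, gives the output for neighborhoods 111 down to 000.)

  ### -> #   bit 7 = 1  t=0,i=10
  ##. -> .   bit 6 = 0  t=0,i=7
  #.# -> .   bit 5 = 0  t=0,i=0
  #.. -> #   bit 4 = 1  t=0,i=4
  .## -> .   bit 3 = 0  t=0,i=6
  .#. -> #   bit 2 = 1  t=0,i=1
  ..# -> .   bit 1 = 0  t=0,i=5
  ... -> .   bit 0 = 0  t=1,i=6
  bits 10010100 = 148

148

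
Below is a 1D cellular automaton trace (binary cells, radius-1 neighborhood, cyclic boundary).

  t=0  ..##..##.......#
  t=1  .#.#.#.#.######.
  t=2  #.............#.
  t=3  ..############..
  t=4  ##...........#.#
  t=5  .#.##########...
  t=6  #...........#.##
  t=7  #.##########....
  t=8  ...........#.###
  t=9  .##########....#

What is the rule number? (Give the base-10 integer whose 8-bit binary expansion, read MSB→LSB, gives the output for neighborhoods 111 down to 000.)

67

  ### -> .   bit 7 = 0  t=1,i=10
  ##. -> #   bit 6 = 1  t=0,i=3
  #.# -> .   bit 5 = 0  t=1,i=2
  #.. -> .   bit 4 = 0  t=0,i=0
  .## -> .   bit 3 = 0  t=0,i=2
  .#. -> .   bit 2 = 0  t=0,i=15
  ..# -> #   bit 1 = 1  t=0,i=1
  ... -> #   bit 0 = 1  t=0,i=9
  bits 01000011 = 67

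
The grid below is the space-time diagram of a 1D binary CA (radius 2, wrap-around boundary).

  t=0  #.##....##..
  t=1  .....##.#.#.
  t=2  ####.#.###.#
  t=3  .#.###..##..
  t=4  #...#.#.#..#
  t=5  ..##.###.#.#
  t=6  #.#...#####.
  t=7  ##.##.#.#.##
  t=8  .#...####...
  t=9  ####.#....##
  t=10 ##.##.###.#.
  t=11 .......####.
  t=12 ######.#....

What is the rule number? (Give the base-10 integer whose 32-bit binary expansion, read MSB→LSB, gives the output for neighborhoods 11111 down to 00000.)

2787330007

  [31] ##### => #  t=2,i=1
  [30] ####. => .  t=2,i=2
  [29] ###.# => #  t=2,i=3
  [28] ###.. => .  t=3,i=5
  [27] ##.## => .  t=2,i=10
  [26] ##.#. => #  t=1,i=7
  [25] ##..# => #  t=0,i=10
  [24] ##... => .  t=0,i=4
  [23] #.### => .  t=2,i=7
  [22] #.##. => .  t=0,i=2
  [21] #.#.# => #  t=1,i=8
  [20] #.#.. => .  t=1,i=10
  [19] #..## => .  t=3,i=7
  [18] #..#. => .  t=0,i=11
  [17] #...# => #  t=3,i=11
  [16] #.... => #  t=0,i=5
  [15] .#### => .  t=2,i=0
  [14] .###. => #  t=2,i=8
  [13] .##.# => .  t=1,i=6
  [12] .##.. => .  t=0,i=3
  [11] .#.## => .  t=0,i=1
  [10] .#.#. => #  t=1,i=9
  [9] .#..# => #  t=4,i=9
  [8] .#... => #  t=1,i=11
  [7] ..### => #  t=6,i=6
  [6] ..##. => #  t=0,i=8
  [5] ..#.# => .  t=0,i=0
  [4] ..#.. => #  t=8,i=1
  [3] ...## => .  t=0,i=7
  [2] ...#. => #  t=3,i=0
  [1] ....# => #  t=0,i=6
  [0] ..... => #  t=1,i=1
  bits 10100110001000110100011111010111 = 2787330007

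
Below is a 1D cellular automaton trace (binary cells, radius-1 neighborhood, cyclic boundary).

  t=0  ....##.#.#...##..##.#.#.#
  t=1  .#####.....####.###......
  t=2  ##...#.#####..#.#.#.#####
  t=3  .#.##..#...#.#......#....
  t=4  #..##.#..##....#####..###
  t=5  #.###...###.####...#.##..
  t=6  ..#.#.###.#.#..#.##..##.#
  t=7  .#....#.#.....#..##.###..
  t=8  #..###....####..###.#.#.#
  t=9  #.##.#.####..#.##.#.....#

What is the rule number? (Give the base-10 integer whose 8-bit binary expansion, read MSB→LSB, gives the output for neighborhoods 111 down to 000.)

75

  [7] ### => .  t=1,i=2
  [6] ##. => #  t=0,i=5
  [5] #.# => .  t=0,i=6
  [4] #.. => .  t=0,i=0
  [3] .## => #  t=0,i=4
  [2] .#. => .  t=0,i=7
  [1] ..# => #  t=0,i=3
  [0] ... => #  t=0,i=1
  bits 01001011 = 75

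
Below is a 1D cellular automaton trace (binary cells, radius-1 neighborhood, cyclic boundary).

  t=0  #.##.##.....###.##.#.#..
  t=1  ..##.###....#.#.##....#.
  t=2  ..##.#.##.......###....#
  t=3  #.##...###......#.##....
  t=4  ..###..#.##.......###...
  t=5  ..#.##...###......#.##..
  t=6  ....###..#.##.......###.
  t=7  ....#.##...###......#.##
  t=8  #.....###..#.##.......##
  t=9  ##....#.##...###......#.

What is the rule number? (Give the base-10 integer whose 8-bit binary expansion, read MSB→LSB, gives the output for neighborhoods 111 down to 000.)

88

  ### -> .   bit 7 = 0  t=0,i=13
  ##. -> #   bit 6 = 1  t=0,i=3
  #.# -> .   bit 5 = 0  t=0,i=1
  #.. -> #   bit 4 = 1  t=0,i=7
  .## -> #   bit 3 = 1  t=0,i=2
  .#. -> .   bit 2 = 0  t=0,i=0
  ..# -> .   bit 1 = 0  t=0,i=11
  ... -> .   bit 0 = 0  t=0,i=8
  bits 01011000 = 88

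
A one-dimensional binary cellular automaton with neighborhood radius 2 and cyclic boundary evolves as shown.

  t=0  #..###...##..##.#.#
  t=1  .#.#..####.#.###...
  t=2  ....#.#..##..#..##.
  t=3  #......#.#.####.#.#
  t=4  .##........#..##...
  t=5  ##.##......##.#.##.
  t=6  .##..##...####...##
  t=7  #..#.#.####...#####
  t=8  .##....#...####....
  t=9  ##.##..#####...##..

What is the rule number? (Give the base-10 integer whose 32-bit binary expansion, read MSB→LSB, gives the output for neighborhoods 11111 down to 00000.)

797385688

  #####|.  b31=0 t=7,i=16
  ####.|.  b30=0 t=1,i=8
  ###.#|#  b29=1 t=1,i=9
  ###..|.  b28=0 t=0,i=5
  ##.##|#  b27=1 t=5,i=2
  ##.#.|#  b26=1 t=0,i=15
  ##..#|#  b25=1 t=0,i=1
  ##...|#  b24=1 t=0,i=6
  #.###|#  b23=1 t=1,i=13
  #.##.|.  b22=0 t=0,i=18
  #.#.#|.  b21=0 t=0,i=16
  #.#..|.  b20=0 t=1,i=3
  #..##|.  b19=0 t=0,i=2
  #..#.|#  b18=1 t=2,i=12
  #...#|#  b17=1 t=0,i=7
  #....|#  b16=1 t=1,i=17
  .####|.  b15=0 t=1,i=7
  .###.|.  b14=0 t=0,i=4
  .##.#|#  b13=1 t=0,i=14
  .##..|.  b12=0 t=0,i=0
  .#.##|.  b11=0 t=0,i=17
  .#.#.|.  b10=0 t=1,i=2
  .#..#|#  b9=1 t=1,i=4
  .#...|#  b8=1 t=8,i=8
  ..###|#  b7=1 t=0,i=3
  ..##.|#  b6=1 t=0,i=9
  ..#.#|.  b5=0 t=1,i=1
  ..#..|#  b4=1 t=2,i=13
  ...##|#  b3=1 t=0,i=8
  ...#.|.  b2=0 t=1,i=0
  ....#|.  b1=0 t=1,i=18
  .....|.  b0=0 t=2,i=1
  bits 00101111100001110010001111011000 = 797385688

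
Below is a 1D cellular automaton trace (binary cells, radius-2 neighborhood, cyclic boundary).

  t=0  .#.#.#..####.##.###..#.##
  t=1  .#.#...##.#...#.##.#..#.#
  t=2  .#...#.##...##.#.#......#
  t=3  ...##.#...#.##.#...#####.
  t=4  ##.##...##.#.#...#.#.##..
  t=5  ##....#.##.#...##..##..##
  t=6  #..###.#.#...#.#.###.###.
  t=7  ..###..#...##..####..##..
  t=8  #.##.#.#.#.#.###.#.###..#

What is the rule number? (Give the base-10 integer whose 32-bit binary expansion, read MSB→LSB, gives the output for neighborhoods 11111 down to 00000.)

3266013399

  ##### -> #   bit 31 = 1  t=3,i=21
  ####. -> #   bit 30 = 1  t=0,i=10
  ###.# -> .   bit 29 = 0  t=0,i=11
  ###.. -> .   bit 28 = 0  t=0,i=18
  ##.## -> .   bit 27 = 0  t=0,i=12
  ##.#. -> .   bit 26 = 0  t=0,i=0
  ##..# -> #   bit 25 = 1  t=0,i=19
  ##... -> .   bit 24 = 0  t=2,i=9
  #.### -> #   bit 23 = 1  t=0,i=16
  #.##. -> .   bit 22 = 0  t=0,i=13
  #.#.# -> #   bit 21 = 1  t=0,i=1
  #.#.. -> .   bit 20 = 0  t=0,i=5
  #..## -> #   bit 19 = 1  t=0,i=7
  #..#. -> .   bit 18 = 0  t=0,i=20
  #...# -> #   bit 17 = 1  t=1,i=5
  #.... -> #   bit 16 = 1  t=2,i=19
  .#### -> .   bit 15 = 0  t=0,i=9
  .###. -> #   bit 14 = 1  t=0,i=17
  .##.# -> #   bit 13 = 1  t=0,i=14
  .##.. -> .   bit 12 = 0  t=2,i=8
  .#.## -> #   bit 11 = 1  t=0,i=22
  .#.#. -> .   bit 10 = 0  t=0,i=2
  .#..# -> .   bit 9 = 0  t=0,i=6
  .#... -> .   bit 8 = 0  t=1,i=4
  ..### -> #   bit 7 = 1  t=0,i=8
  ..##. -> #   bit 6 = 1  t=1,i=7
  ..#.# -> .   bit 5 = 0  t=0,i=21
  ..#.. -> #   bit 4 = 1  t=7,i=7
  ...## -> .   bit 3 = 0  t=1,i=6
  ...#. -> #   bit 2 = 1  t=1,i=13
  ....# -> #   bit 1 = 1  t=2,i=22
  ..... -> #   bit 0 = 1  t=2,i=20
  bits 11000010101010110110100011010111 = 3266013399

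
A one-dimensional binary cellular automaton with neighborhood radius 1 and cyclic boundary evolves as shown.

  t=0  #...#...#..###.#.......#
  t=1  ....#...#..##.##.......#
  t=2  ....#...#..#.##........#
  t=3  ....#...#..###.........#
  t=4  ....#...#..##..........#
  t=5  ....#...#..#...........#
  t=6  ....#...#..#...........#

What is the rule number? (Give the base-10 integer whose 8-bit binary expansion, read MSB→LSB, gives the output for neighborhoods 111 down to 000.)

172

  ### -> #   bit 7 = 1  t=0,i=12
  ##. -> .   bit 6 = 0  t=0,i=0
  #.# -> #   bit 5 = 1  t=0,i=14
  #.. -> .   bit 4 = 0  t=0,i=1
  .## -> #   bit 3 = 1  t=0,i=11
  .#. -> #   bit 2 = 1  t=0,i=4
  ..# -> .   bit 1 = 0  t=0,i=3
  ... -> .   bit 0 = 0  t=0,i=2
  bits 10101100 = 172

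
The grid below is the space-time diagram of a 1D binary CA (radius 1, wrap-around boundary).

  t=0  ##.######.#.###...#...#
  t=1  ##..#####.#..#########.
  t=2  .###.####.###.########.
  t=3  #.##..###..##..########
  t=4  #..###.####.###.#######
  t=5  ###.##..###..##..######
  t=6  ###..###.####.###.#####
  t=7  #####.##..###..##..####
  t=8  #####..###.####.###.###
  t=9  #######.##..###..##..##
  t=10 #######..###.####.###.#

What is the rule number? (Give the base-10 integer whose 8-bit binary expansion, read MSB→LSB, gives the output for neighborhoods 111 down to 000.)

  ### -> #   bit 7 = 1  t=0,i=0
  ##. -> #   bit 6 = 1  t=0,i=1
  #.# -> .   bit 5 = 0  t=0,i=2
  #.. -> #   bit 4 = 1  t=0,i=15
  .## -> .   bit 3 = 0  t=0,i=3
  .#. -> #   bit 2 = 1  t=0,i=10
  ..# -> #   bit 1 = 1  t=0,i=17
  ... -> #   bit 0 = 1  t=0,i=16
  bits 11010111 = 215

215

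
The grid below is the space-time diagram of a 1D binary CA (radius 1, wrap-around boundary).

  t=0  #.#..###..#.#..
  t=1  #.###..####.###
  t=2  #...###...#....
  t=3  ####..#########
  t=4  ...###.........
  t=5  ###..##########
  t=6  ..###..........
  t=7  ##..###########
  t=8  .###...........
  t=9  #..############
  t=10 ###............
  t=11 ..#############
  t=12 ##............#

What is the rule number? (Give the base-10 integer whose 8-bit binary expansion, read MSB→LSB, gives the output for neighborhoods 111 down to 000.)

87

  ###|.  b7=0 t=0,i=6
  ##.|#  b6=1 t=0,i=7
  #.#|.  b5=0 t=0,i=1
  #..|#  b4=1 t=0,i=3
  .##|.  b3=0 t=0,i=5
  .#.|#  b2=1 t=0,i=0
  ..#|#  b1=1 t=0,i=4
  ...|#  b0=1 t=2,i=2
  bits 01010111 = 87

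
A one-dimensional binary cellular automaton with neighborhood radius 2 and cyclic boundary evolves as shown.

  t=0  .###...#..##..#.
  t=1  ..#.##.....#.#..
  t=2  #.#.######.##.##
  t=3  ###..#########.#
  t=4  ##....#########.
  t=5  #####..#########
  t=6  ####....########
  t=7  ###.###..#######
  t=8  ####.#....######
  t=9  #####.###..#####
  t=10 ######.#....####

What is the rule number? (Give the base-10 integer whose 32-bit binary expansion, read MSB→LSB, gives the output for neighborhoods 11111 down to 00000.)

3983013155

  #####|#  b31=1 t=2,i=6
  ####.|#  b30=1 t=2,i=8
  ###.#|#  b29=1 t=2,i=0
  ###..|.  b28=0 t=0,i=3
  ##.##|#  b27=1 t=2,i=10
  ##.#.|#  b26=1 t=2,i=1
  ##..#|.  b25=0 t=0,i=12
  ##...|#  b24=1 t=0,i=4
  #.###|.  b23=0 t=2,i=4
  #.##.|#  b22=1 t=1,i=4
  #.#.#|#  b21=1 t=2,i=2
  #.#..|.  b20=0 t=1,i=13
  #..##|.  b19=0 t=0,i=0
  #..#.|#  b18=1 t=0,i=13
  #...#|#  b17=1 t=0,i=5
  #....|#  b16=1 t=1,i=7
  .####|#  b15=1 t=2,i=5
  .###.|#  b14=1 t=0,i=2
  .##.#|#  b13=1 t=2,i=12
  .##..|#  b12=1 t=0,i=11
  .#.##|.  b11=0 t=1,i=3
  .#.#.|#  b10=1 t=1,i=12
  .#..#|.  b9=0 t=0,i=8
  .#...|#  b8=1 t=1,i=14
  ..###|.  b7=0 t=0,i=1
  ..##.|.  b6=0 t=0,i=10
  ..#.#|#  b5=1 t=1,i=2
  ..#..|.  b4=0 t=0,i=7
  ...##|.  b3=0 t=4,i=5
  ...#.|.  b2=0 t=0,i=6
  ....#|#  b1=1 t=1,i=0
  .....|#  b0=1 t=1,i=8
  bits 11101101011001111111010100100011 = 3983013155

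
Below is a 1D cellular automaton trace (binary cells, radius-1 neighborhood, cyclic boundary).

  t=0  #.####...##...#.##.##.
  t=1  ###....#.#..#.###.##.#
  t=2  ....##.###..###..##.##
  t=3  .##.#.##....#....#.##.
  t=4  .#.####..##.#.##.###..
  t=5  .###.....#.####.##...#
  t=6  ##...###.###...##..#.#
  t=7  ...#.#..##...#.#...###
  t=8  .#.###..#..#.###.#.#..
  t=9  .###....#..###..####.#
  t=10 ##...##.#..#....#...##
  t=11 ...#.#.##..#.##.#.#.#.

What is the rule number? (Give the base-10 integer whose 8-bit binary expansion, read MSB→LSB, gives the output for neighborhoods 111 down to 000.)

45

  nb ###: next=.  (t=0,i=3, bit7=0)
  nb ##.: next=.  (t=0,i=5, bit6=0)
  nb #.#: next=#  (t=0,i=1, bit5=1)
  nb #..: next=.  (t=0,i=6, bit4=0)
  nb .##: next=#  (t=0,i=2, bit3=1)
  nb .#.: next=#  (t=0,i=0, bit2=1)
  nb ..#: next=.  (t=0,i=8, bit1=0)
  nb ...: next=#  (t=0,i=7, bit0=1)
  bits 00101101 = 45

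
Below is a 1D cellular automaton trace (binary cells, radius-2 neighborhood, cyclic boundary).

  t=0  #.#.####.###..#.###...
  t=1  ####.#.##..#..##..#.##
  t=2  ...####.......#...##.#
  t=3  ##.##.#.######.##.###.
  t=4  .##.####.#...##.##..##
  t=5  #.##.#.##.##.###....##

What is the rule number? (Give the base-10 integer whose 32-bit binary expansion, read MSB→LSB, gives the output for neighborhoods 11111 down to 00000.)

1008971239

  #####|.  b31=0 t=1,i=0
  ####.|.  b30=0 t=0,i=6
  ###.#|#  b29=1 t=0,i=7
  ###..|#  b28=1 t=0,i=11
  ##.##|#  b27=1 t=0,i=8
  ##.#.|#  b26=1 t=1,i=4
  ##..#|.  b25=0 t=0,i=12
  ##...|.  b24=0 t=0,i=19
  #.###|.  b23=0 t=0,i=4
  #.##.|.  b22=0 t=1,i=7
  #.#.#|#  b21=1 t=0,i=2
  #.#..|.  b20=0 t=2,i=21
  #..##|.  b19=0 t=1,i=13
  #..#.|.  b18=0 t=0,i=13
  #...#|#  b17=1 t=0,i=20
  #....|#  b16=1 t=2,i=8
  .####|#  b15=1 t=0,i=5
  .###.|.  b14=0 t=0,i=10
  .##.#|#  b13=1 t=2,i=19
  .##..|.  b12=0 t=1,i=8
  .#.##|#  b11=1 t=0,i=3
  .#.#.|#  b10=1 t=0,i=1
  .#..#|.  b9=0 t=1,i=12
  .#...|#  b8=1 t=2,i=0
  ..###|#  b7=1 t=2,i=3
  ..##.|#  b6=1 t=1,i=14
  ..#.#|#  b5=1 t=0,i=0
  ..#..|.  b4=0 t=1,i=11
  ...##|.  b3=0 t=2,i=2
  ...#.|#  b2=1 t=0,i=21
  ....#|#  b1=1 t=2,i=12
  .....|#  b0=1 t=2,i=9
  bits 00111100001000111010110111100111 = 1008971239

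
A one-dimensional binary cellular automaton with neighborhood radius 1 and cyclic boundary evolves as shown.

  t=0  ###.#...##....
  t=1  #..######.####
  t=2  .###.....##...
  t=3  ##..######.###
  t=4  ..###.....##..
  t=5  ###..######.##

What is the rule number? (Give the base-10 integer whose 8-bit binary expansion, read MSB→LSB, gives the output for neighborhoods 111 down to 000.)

  ### -> .   bit 7 = 0  t=0,i=1
  ##. -> .   bit 6 = 0  t=0,i=2
  #.# -> #   bit 5 = 1  t=0,i=3
  #.. -> #   bit 4 = 1  t=0,i=5
  .## -> #   bit 3 = 1  t=0,i=0
  .#. -> #   bit 2 = 1  t=0,i=4
  ..# -> #   bit 1 = 1  t=0,i=7
  ... -> #   bit 0 = 1  t=0,i=6
  bits 00111111 = 63

63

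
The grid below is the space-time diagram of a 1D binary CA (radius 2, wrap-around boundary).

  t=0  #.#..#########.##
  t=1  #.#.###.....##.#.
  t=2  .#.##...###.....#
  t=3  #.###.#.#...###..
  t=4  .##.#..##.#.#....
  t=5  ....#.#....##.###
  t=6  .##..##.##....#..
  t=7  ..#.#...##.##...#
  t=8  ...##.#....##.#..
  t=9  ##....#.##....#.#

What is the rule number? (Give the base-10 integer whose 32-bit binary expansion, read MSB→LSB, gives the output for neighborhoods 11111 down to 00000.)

  ##### -> .   bit 31 = 0  t=0,i=7
  ####. -> #   bit 30 = 1  t=0,i=12
  ###.# -> #   bit 29 = 1  t=0,i=0
  ###.. -> .   bit 28 = 0  t=1,i=6
  ##.## -> .   bit 27 = 0  t=0,i=14
  ##.#. -> .   bit 26 = 0  t=0,i=1
  ##..# -> .   bit 25 = 0  t=3,i=15
  ##... -> .   bit 24 = 0  t=1,i=7
  #.### -> #   bit 23 = 1  t=0,i=15
  #.##. -> #   bit 22 = 1  t=2,i=3
  #.#.# -> .   bit 21 = 0  t=1,i=0
  #.#.. -> #   bit 20 = 1  t=0,i=2
  #..## -> #   bit 19 = 1  t=0,i=4
  #..#. -> .   bit 18 = 0  t=3,i=16
  #...# -> #   bit 17 = 1  t=2,i=6
  #.... -> #   bit 16 = 1  t=1,i=8
  .#### -> #   bit 15 = 1  t=0,i=6
  .###. -> .   bit 14 = 0  t=0,i=16
  .##.# -> .   bit 13 = 0  t=1,i=13
  .##.. -> #   bit 12 = 1  t=2,i=4
  .#.## -> #   bit 11 = 1  t=1,i=3
  .#.#. -> #   bit 10 = 1  t=1,i=1
  .#..# -> .   bit 9 = 0  t=0,i=3
  .#... -> .   bit 8 = 0  t=3,i=9
  ..### -> #   bit 7 = 1  t=0,i=5
  ..##. -> .   bit 6 = 0  t=1,i=12
  ..#.# -> .   bit 5 = 0  t=2,i=16
  ..#.. -> .   bit 4 = 0  t=6,i=14
  ...## -> .   bit 3 = 0  t=1,i=11
  ...#. -> .   bit 2 = 0  t=2,i=15
  ....# -> #   bit 1 = 1  t=1,i=10
  ..... -> #   bit 0 = 1  t=1,i=9
  bits 01100000110110111001110010000011 = 1625005187

1625005187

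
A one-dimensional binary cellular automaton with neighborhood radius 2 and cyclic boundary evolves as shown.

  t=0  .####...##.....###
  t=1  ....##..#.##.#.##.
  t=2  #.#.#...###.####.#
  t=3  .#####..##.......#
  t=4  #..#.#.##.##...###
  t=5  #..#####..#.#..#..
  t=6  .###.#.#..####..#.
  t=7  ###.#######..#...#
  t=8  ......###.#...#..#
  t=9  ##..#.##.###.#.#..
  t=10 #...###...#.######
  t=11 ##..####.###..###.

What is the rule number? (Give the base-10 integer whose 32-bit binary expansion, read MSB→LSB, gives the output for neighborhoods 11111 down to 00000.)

2507755494

  ##### -> #   bit 31 = 1  t=3,i=3
  ####. -> .   bit 30 = 0  t=0,i=3
  ###.# -> .   bit 29 = 0  t=0,i=17
  ###.. -> #   bit 28 = 1  t=0,i=4
  ##.## -> .   bit 27 = 0  t=0,i=0
  ##.#. -> #   bit 26 = 1  t=1,i=12
  ##..# -> .   bit 25 = 0  t=1,i=6
  ##... -> #   bit 24 = 1  t=0,i=5
  #.### -> .   bit 23 = 0  t=0,i=1
  #.##. -> #   bit 22 = 1  t=1,i=10
  #.#.# -> #   bit 21 = 1  t=1,i=13
  #.#.. -> #   bit 20 = 1  t=2,i=4
  #..## -> #   bit 19 = 1  t=3,i=7
  #..#. -> .   bit 18 = 0  t=1,i=7
  #...# -> .   bit 17 = 0  t=0,i=6
  #.... -> #   bit 16 = 1  t=0,i=11
  .#### -> .   bit 15 = 0  t=0,i=2
  .###. -> #   bit 14 = 1  t=0,i=16
  .##.# -> .   bit 13 = 0  t=1,i=11
  .##.. -> .   bit 12 = 0  t=0,i=9
  .#.## -> #   bit 11 = 1  t=1,i=9
  .#.#. -> #   bit 10 = 1  t=2,i=3
  .#..# -> #   bit 9 = 1  t=5,i=1
  .#... -> #   bit 8 = 1  t=2,i=5
  ..### -> #   bit 7 = 1  t=0,i=15
  ..##. -> #   bit 6 = 1  t=0,i=8
  ..#.# -> #   bit 5 = 1  t=1,i=8
  ..#.. -> .   bit 4 = 0  t=5,i=0
  ...## -> .   bit 3 = 0  t=0,i=7
  ...#. -> #   bit 2 = 1  t=3,i=16
  ....# -> #   bit 1 = 1  t=0,i=13
  ..... -> .   bit 0 = 0  t=0,i=12
  bits 10010101011110010100111111100110 = 2507755494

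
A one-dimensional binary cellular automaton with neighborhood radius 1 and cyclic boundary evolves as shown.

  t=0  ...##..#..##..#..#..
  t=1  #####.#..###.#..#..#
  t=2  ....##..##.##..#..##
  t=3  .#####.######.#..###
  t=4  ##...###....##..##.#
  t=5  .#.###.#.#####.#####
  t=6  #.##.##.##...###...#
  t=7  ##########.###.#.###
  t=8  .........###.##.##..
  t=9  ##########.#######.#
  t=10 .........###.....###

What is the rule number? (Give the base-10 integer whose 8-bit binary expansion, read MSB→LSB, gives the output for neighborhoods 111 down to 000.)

107

  ###|.  b7=0 t=1,i=0
  ##.|#  b6=1 t=0,i=4
  #.#|#  b5=1 t=1,i=5
  #..|.  b4=0 t=0,i=5
  .##|#  b3=1 t=0,i=3
  .#.|.  b2=0 t=0,i=7
  ..#|#  b1=1 t=0,i=2
  ...|#  b0=1 t=0,i=0
  bits 01101011 = 107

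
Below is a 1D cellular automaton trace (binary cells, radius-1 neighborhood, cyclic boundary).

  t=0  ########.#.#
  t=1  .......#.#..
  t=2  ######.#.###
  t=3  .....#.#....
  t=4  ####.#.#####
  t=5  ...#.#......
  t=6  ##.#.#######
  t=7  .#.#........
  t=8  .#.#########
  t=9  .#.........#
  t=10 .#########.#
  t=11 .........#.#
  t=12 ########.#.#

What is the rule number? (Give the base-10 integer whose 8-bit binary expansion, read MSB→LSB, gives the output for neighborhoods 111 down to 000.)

  ### -> .   bit 7 = 0  t=0,i=0
  ##. -> #   bit 6 = 1  t=0,i=7
  #.# -> .   bit 5 = 0  t=0,i=8
  #.. -> #   bit 4 = 1  t=1,i=10
  .## -> .   bit 3 = 0  t=0,i=11
  .#. -> #   bit 2 = 1  t=0,i=9
  ..# -> .   bit 1 = 0  t=1,i=6
  ... -> #   bit 0 = 1  t=1,i=0
  bits 01010101 = 85

85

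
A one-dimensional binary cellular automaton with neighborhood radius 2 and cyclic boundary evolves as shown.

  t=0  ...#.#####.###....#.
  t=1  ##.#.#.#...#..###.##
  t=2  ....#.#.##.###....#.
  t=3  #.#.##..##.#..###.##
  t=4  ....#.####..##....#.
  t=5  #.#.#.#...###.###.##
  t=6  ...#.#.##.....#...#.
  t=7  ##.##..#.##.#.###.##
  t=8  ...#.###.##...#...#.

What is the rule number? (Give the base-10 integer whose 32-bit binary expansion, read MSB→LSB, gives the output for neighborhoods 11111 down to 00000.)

  [31] ##### => #  t=0,i=7
  [30] ####. => .  t=0,i=8
  [29] ###.# => .  t=0,i=9
  [28] ###.. => .  t=0,i=13
  [27] ##.## => .  t=0,i=10
  [26] ##.#. => .  t=1,i=2
  [25] ##..# => #  t=3,i=6
  [24] ##... => #  t=0,i=14
  [23] #.### => #  t=0,i=5
  [22] #.##. => #  t=2,i=8
  [21] #.#.# => .  t=1,i=3
  [20] #.#.. => .  t=1,i=7
  [19] #..## => #  t=1,i=13
  [18] #..#. => #  t=7,i=6
  [17] #...# => #  t=1,i=9
  [16] #.... => #  t=0,i=0
  [15] .#### => .  t=0,i=6
  [14] .###. => .  t=0,i=12
  [13] .##.# => #  t=2,i=9
  [12] .##.. => .  t=3,i=5
  [11] .#.## => .  t=0,i=4
  [10] .#.#. => #  t=1,i=4
  [9] .#..# => #  t=1,i=12
  [8] .#... => #  t=0,i=19
  [7] ..### => .  t=1,i=14
  [6] ..##. => #  t=3,i=8
  [5] ..#.# => #  t=0,i=3
  [4] ..#.. => #  t=0,i=18
  [3] ...## => .  t=5,i=9
  [2] ...#. => .  t=0,i=2
  [1] ....# => #  t=0,i=1
  [0] ..... => .  t=2,i=1
  bits 10000011110011110010011101110010 = 2211391346

2211391346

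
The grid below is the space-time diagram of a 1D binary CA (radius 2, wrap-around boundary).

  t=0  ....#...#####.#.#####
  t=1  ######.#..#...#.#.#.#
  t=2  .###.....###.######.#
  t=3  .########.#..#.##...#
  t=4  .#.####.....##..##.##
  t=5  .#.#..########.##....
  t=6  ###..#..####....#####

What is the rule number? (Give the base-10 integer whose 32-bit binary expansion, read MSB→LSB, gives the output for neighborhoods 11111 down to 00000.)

2444055935

  ##### -> #   bit 31 = 1  t=0,i=10
  ####. -> .   bit 30 = 0  t=0,i=11
  ###.# -> .   bit 29 = 0  t=0,i=12
  ###.. -> #   bit 28 = 1  t=0,i=20
  ##.## -> .   bit 27 = 0  t=2,i=12
  ##.#. -> .   bit 26 = 0  t=0,i=13
  ##..# -> .   bit 25 = 0  t=4,i=14
  ##... -> #   bit 24 = 1  t=0,i=0
  #.### -> #   bit 23 = 1  t=0,i=16
  #.##. -> .   bit 22 = 0  t=3,i=15
  #.#.# -> #   bit 21 = 1  t=0,i=14
  #.#.. -> .   bit 20 = 0  t=1,i=7
  #..## -> #   bit 19 = 1  t=4,i=15
  #..#. -> #   bit 18 = 1  t=1,i=9
  #...# -> .   bit 17 = 0  t=0,i=6
  #.... -> #   bit 16 = 1  t=0,i=1
  .#### -> .   bit 15 = 0  t=0,i=9
  .###. -> #   bit 14 = 1  t=2,i=2
  .##.# -> .   bit 13 = 0  t=4,i=17
  .##.. -> #   bit 12 = 1  t=3,i=16
  .#.## -> .   bit 11 = 0  t=0,i=15
  .#.#. -> #   bit 10 = 1  t=1,i=15
  .#..# -> .   bit 9 = 0  t=1,i=8
  .#... -> #   bit 8 = 1  t=0,i=5
  ..### -> .   bit 7 = 0  t=0,i=8
  ..##. -> #   bit 6 = 1  t=4,i=12
  ..#.# -> #   bit 5 = 1  t=1,i=14
  ..#.. -> #   bit 4 = 1  t=0,i=4
  ...## -> #   bit 3 = 1  t=0,i=7
  ...#. -> #   bit 2 = 1  t=0,i=3
  ....# -> #   bit 1 = 1  t=0,i=2
  ..... -> #   bit 0 = 1  t=2,i=6
  bits 10010001101011010101010101111111 = 2444055935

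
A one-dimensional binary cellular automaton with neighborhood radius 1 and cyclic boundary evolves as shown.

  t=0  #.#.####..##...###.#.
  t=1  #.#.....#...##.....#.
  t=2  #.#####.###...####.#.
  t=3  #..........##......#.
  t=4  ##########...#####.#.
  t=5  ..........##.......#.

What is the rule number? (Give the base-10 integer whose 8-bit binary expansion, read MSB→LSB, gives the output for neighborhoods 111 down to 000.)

  nb ###: next=.  (t=0,i=5, bit7=0)
  nb ##.: next=.  (t=0,i=7, bit6=0)
  nb #.#: next=.  (t=0,i=1, bit5=0)
  nb #..: next=#  (t=0,i=8, bit4=1)
  nb .##: next=.  (t=0,i=4, bit3=0)
  nb .#.: next=#  (t=0,i=0, bit2=1)
  nb ..#: next=.  (t=0,i=9, bit1=0)
  nb ...: next=#  (t=0,i=13, bit0=1)
  bits 00010101 = 21

21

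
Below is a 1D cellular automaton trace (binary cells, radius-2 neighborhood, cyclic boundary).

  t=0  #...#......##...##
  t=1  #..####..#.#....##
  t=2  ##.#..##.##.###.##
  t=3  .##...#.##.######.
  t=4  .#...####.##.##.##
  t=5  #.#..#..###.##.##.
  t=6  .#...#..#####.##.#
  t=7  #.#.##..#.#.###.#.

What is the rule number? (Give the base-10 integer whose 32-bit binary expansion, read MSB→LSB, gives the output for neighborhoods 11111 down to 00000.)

3200339446

  ##### -> #   bit 31 = 1  t=3,i=13
  ####. -> .   bit 30 = 0  t=1,i=5
  ###.# -> #   bit 29 = 1  t=2,i=1
  ###.. -> #   bit 28 = 1  t=0,i=0
  ##.## -> #   bit 27 = 1  t=2,i=8
  ##.#. -> #   bit 26 = 1  t=2,i=2
  ##..# -> #   bit 25 = 1  t=1,i=1
  ##... -> .   bit 24 = 0  t=0,i=1
  #.### -> #   bit 23 = 1  t=2,i=12
  #.##. -> #   bit 22 = 1  t=2,i=9
  #.#.# -> .   bit 21 = 0  t=5,i=0
  #.#.. -> .   bit 20 = 0  t=1,i=11
  #..## -> .   bit 19 = 0  t=1,i=2
  #..#. -> .   bit 18 = 0  t=1,i=8
  #...# -> .   bit 17 = 0  t=0,i=2
  #.... -> #   bit 16 = 1  t=0,i=6
  .#### -> .   bit 15 = 0  t=1,i=4
  .###. -> #   bit 14 = 1  t=0,i=17
  .##.# -> .   bit 13 = 0  t=2,i=7
  .##.. -> .   bit 12 = 0  t=0,i=12
  .#.## -> #   bit 11 = 1  t=3,i=7
  .#.#. -> #   bit 10 = 1  t=1,i=10
  .#..# -> .   bit 9 = 0  t=2,i=4
  .#... -> #   bit 8 = 1  t=0,i=5
  ..### -> #   bit 7 = 1  t=0,i=16
  ..##. -> #   bit 6 = 1  t=0,i=11
  ..#.# -> #   bit 5 = 1  t=1,i=9
  ..#.. -> #   bit 4 = 1  t=0,i=4
  ...## -> .   bit 3 = 0  t=0,i=10
  ...#. -> #   bit 2 = 1  t=0,i=3
  ....# -> #   bit 1 = 1  t=0,i=9
  ..... -> .   bit 0 = 0  t=0,i=7
  bits 10111110110000010100110111110110 = 3200339446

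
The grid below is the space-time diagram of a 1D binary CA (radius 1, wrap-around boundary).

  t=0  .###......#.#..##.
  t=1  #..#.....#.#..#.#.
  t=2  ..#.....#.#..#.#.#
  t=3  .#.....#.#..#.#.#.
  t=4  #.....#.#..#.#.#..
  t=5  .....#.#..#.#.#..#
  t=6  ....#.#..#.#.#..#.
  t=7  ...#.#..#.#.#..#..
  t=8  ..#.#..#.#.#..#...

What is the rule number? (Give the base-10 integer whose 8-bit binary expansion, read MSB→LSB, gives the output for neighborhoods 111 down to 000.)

98

  nb ###: next=.  (t=0,i=2, bit7=0)
  nb ##.: next=#  (t=0,i=3, bit6=1)
  nb #.#: next=#  (t=0,i=11, bit5=1)
  nb #..: next=.  (t=0,i=4, bit4=0)
  nb .##: next=.  (t=0,i=1, bit3=0)
  nb .#.: next=.  (t=0,i=10, bit2=0)
  nb ..#: next=#  (t=0,i=0, bit1=1)
  nb ...: next=.  (t=0,i=5, bit0=0)
  bits 01100010 = 98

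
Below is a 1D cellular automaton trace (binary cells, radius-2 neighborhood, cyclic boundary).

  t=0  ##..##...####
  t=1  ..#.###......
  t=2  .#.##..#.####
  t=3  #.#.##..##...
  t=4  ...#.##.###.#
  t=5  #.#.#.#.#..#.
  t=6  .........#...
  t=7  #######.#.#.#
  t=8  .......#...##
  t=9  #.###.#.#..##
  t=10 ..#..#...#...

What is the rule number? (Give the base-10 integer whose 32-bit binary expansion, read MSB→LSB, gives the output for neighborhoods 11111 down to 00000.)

125844293

  [31] ##### => .  t=0,i=11
  [30] ####. => .  t=0,i=0
  [29] ###.# => .  t=2,i=12
  [28] ###.. => .  t=0,i=1
  [27] ##.## => .  t=4,i=7
  [26] ##.#. => #  t=2,i=0
  [25] ##..# => #  t=0,i=2
  [24] ##... => #  t=0,i=6
  [23] #.### => #  t=1,i=4
  [22] #.##. => .  t=2,i=3
  [21] #.#.# => .  t=2,i=1
  [20] #.#.. => .  t=4,i=12
  [19] #..## => .  t=0,i=3
  [18] #..#. => .  t=2,i=6
  [17] #...# => .  t=0,i=7
  [16] #.... => .  t=1,i=8
  [15] .#### => .  t=0,i=10
  [14] .###. => .  t=1,i=5
  [13] .##.# => #  t=4,i=6
  [12] .##.. => #  t=0,i=5
  [11] .#.## => #  t=1,i=3
  [10] .#.#. => .  t=3,i=1
  [9] .#..# => #  t=5,i=9
  [8] .#... => #  t=4,i=0
  [7] ..### => .  t=0,i=9
  [6] ..##. => #  t=0,i=4
  [5] ..#.# => .  t=1,i=2
  [4] ..#.. => .  t=6,i=9
  [3] ...## => .  t=0,i=8
  [2] ...#. => #  t=1,i=1
  [1] ....# => .  t=1,i=0
  [0] ..... => #  t=1,i=9
  bits 00000111100000000011101101000101 = 125844293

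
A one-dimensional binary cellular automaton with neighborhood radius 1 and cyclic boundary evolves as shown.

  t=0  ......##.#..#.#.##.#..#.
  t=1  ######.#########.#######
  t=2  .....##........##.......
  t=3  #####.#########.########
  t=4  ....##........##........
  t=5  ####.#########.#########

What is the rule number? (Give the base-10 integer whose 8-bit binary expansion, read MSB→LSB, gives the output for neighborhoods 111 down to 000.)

  nb ###: next=.  (t=1,i=0, bit7=0)
  nb ##.: next=#  (t=0,i=7, bit6=1)
  nb #.#: next=#  (t=0,i=8, bit5=1)
  nb #..: next=#  (t=0,i=10, bit4=1)
  nb .##: next=.  (t=0,i=6, bit3=0)
  nb .#.: next=#  (t=0,i=9, bit2=1)
  nb ..#: next=#  (t=0,i=5, bit1=1)
  nb ...: next=#  (t=0,i=0, bit0=1)
  bits 01110111 = 119

119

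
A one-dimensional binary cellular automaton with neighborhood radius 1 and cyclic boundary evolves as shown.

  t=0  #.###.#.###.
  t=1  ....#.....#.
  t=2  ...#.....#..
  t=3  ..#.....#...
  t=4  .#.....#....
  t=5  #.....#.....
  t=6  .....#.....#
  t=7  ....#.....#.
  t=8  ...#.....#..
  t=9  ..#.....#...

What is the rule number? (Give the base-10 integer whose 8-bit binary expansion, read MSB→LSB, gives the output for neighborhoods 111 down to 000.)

  nb ###: next=.  (t=0,i=3, bit7=0)
  nb ##.: next=#  (t=0,i=4, bit6=1)
  nb #.#: next=.  (t=0,i=1, bit5=0)
  nb #..: next=.  (t=1,i=5, bit4=0)
  nb .##: next=.  (t=0,i=2, bit3=0)
  nb .#.: next=.  (t=0,i=0, bit2=0)
  nb ..#: next=#  (t=1,i=3, bit1=1)
  nb ...: next=.  (t=1,i=0, bit0=0)
  bits 01000010 = 66

66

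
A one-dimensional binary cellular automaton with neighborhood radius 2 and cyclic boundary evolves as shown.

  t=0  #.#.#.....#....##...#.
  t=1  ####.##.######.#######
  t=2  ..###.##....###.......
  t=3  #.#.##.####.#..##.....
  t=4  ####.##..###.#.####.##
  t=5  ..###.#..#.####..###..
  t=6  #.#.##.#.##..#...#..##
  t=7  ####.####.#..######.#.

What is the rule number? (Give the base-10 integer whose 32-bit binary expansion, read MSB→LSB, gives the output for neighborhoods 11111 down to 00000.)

1831026678

  #####|.  b31=0 t=1,i=0
  ####.|#  b30=1 t=1,i=2
  ###.#|#  b29=1 t=1,i=3
  ###..|.  b28=0 t=2,i=14
  ##.##|#  b27=1 t=1,i=4
  ##.#.|#  b26=1 t=3,i=11
  ##..#|.  b25=0 t=4,i=7
  ##...|#  b24=1 t=0,i=17
  #.###|.  b23=0 t=1,i=8
  #.##.|.  b22=0 t=1,i=5
  #.#.#|#  b21=1 t=0,i=0
  #.#..|.  b20=0 t=0,i=4
  #..##|.  b19=0 t=3,i=14
  #..#.|.  b18=0 t=5,i=8
  #...#|#  b17=1 t=0,i=18
  #....|#  b16=1 t=0,i=6
  .####|.  b15=0 t=1,i=9
  .###.|.  b14=0 t=2,i=3
  .##.#|#  b13=1 t=1,i=6
  .##..|#  b12=1 t=0,i=16
  .#.##|#  b11=1 t=3,i=3
  .#.#.|#  b10=1 t=0,i=1
  .#..#|#  b9=1 t=3,i=13
  .#...|#  b8=1 t=0,i=5
  ..###|#  b7=1 t=2,i=2
  ..##.|#  b6=1 t=0,i=15
  ..#.#|#  b5=1 t=0,i=20
  ..#..|#  b4=1 t=0,i=10
  ...##|.  b3=0 t=0,i=14
  ...#.|#  b2=1 t=0,i=9
  ....#|#  b1=1 t=0,i=8
  .....|.  b0=0 t=0,i=7
  bits 01101101001000110011111111110110 = 1831026678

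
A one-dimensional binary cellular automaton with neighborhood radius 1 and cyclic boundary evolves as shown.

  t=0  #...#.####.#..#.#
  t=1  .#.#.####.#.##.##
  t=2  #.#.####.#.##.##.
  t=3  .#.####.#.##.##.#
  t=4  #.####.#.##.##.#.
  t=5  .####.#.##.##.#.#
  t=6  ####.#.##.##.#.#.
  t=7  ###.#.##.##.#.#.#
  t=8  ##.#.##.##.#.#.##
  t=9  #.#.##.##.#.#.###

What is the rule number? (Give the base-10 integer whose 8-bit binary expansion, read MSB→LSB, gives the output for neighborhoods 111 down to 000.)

186

  [7] ### => #  t=0,i=7
  [6] ##. => .  t=0,i=0
  [5] #.# => #  t=0,i=5
  [4] #.. => #  t=0,i=1
  [3] .## => #  t=0,i=6
  [2] .#. => .  t=0,i=4
  [1] ..# => #  t=0,i=3
  [0] ... => .  t=0,i=2
  bits 10111010 = 186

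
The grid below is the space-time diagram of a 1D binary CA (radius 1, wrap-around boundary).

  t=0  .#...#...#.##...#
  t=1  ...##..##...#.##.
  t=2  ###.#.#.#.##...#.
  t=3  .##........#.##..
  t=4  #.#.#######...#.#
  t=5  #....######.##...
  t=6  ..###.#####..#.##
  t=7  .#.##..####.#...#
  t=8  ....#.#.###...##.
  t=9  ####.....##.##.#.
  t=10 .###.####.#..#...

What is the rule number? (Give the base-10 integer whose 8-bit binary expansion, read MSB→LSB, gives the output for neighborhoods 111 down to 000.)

  [7] ### => #  t=2,i=1
  [6] ##. => #  t=0,i=12
  [5] #.# => .  t=0,i=0
  [4] #.. => .  t=0,i=2
  [3] .## => .  t=0,i=11
  [2] .#. => .  t=0,i=1
  [1] ..# => #  t=0,i=4
  [0] ... => #  t=0,i=3
  bits 11000011 = 195

195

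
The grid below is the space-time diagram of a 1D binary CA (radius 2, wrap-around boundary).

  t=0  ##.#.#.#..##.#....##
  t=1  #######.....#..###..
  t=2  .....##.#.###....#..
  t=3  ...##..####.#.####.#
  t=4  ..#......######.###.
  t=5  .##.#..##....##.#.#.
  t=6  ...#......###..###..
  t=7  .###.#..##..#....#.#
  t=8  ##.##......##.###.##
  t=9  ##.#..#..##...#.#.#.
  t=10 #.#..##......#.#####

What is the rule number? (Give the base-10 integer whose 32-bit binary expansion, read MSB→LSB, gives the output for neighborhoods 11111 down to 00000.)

  [31] ##### => .  t=1,i=2
  [30] ####. => #  t=0,i=0
  [29] ###.# => #  t=0,i=1
  [28] ###.. => #  t=1,i=6
  [27] ##.## => .  t=4,i=15
  [26] ##.#. => #  t=0,i=2
  [25] ##..# => .  t=1,i=18
  [24] ##... => .  t=1,i=7
  [23] #.### => #  t=2,i=10
  [22] #.##. => #  t=8,i=3
  [21] #.#.# => #  t=0,i=3
  [20] #.#.. => .  t=0,i=7
  [19] #..## => .  t=0,i=9
  [18] #..#. => #  t=7,i=11
  [17] #...# => .  t=3,i=1
  [16] #.... => #  t=0,i=15
  [15] .#### => .  t=0,i=19
  [14] .###. => .  t=1,i=16
  [13] .##.# => .  t=0,i=11
  [12] .##.. => .  t=3,i=4
  [11] .#.## => #  t=2,i=9
  [10] .#.#. => #  t=0,i=4
  [9] .#..# => .  t=0,i=8
  [8] .#... => .  t=0,i=14
  [7] ..### => .  t=0,i=18
  [6] ..##. => .  t=0,i=10
  [5] ..#.# => .  t=7,i=17
  [4] ..#.. => #  t=1,i=12
  [3] ...## => #  t=0,i=17
  [2] ...#. => #  t=1,i=11
  [1] ....# => #  t=0,i=16
  [0] ..... => .  t=1,i=9
  bits 01110100111001010000110000011110 = 1961167902

1961167902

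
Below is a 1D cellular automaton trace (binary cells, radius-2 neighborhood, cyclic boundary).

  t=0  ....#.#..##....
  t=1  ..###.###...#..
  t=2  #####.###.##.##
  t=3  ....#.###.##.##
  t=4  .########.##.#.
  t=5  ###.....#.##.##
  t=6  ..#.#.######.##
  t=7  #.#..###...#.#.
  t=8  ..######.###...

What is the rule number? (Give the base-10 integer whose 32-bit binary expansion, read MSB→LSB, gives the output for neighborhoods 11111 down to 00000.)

853273518

  #####|.  b31=0 t=2,i=0
  ####.|.  b30=0 t=2,i=3
  ###.#|#  b29=1 t=1,i=4
  ###..|#  b28=1 t=1,i=8
  ##.##|.  b27=0 t=1,i=5
  ##.#.|.  b26=0 t=4,i=12
  ##..#|#  b25=1 t=6,i=0
  ##...|.  b24=0 t=0,i=11
  #.###|#  b23=1 t=1,i=6
  #.##.|#  b22=1 t=2,i=10
  #.#.#|.  b21=0 t=6,i=4
  #.#..|#  b20=1 t=0,i=6
  #..##|#  b19=1 t=0,i=8
  #..#.|.  b18=0 t=6,i=1
  #...#|#  b17=1 t=1,i=10
  #....|#  b16=1 t=0,i=12
  .####|#  b15=1 t=2,i=14
  .###.|#  b14=1 t=1,i=3
  .##.#|#  b13=1 t=2,i=11
  .##..|.  b12=0 t=0,i=10
  .#.##|#  b11=1 t=3,i=5
  .#.#.|.  b10=0 t=0,i=5
  .#..#|#  b9=1 t=0,i=7
  .#...|#  b8=1 t=1,i=13
  ..###|#  b7=1 t=1,i=2
  ..##.|.  b6=0 t=0,i=9
  ..#.#|#  b5=1 t=0,i=4
  ..#..|.  b4=0 t=1,i=12
  ...##|#  b3=1 t=1,i=1
  ...#.|#  b2=1 t=0,i=3
  ....#|#  b1=1 t=0,i=2
  .....|.  b0=0 t=0,i=0
  bits 00110010110110111110101110101110 = 853273518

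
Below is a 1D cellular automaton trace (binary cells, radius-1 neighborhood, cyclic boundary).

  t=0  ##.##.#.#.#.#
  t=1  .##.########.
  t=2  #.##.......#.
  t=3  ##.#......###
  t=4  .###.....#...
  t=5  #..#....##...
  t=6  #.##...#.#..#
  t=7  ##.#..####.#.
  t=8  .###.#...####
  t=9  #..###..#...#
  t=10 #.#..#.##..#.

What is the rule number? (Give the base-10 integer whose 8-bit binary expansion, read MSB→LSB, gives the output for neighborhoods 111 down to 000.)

102

  ###|.  b7=0 t=0,i=0
  ##.|#  b6=1 t=0,i=1
  #.#|#  b5=1 t=0,i=2
  #..|.  b4=0 t=1,i=12
  .##|.  b3=0 t=0,i=3
  .#.|#  b2=1 t=0,i=6
  ..#|#  b1=1 t=1,i=0
  ...|.  b0=0 t=2,i=5
  bits 01100110 = 102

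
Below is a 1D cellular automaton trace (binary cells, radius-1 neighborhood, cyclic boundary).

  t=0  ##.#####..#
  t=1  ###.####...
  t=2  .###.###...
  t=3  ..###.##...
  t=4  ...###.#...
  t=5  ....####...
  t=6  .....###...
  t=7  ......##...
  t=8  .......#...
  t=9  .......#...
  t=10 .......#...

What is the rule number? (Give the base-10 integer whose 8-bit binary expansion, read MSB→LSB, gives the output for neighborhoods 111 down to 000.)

  [7] ### => #  t=0,i=0
  [6] ##. => #  t=0,i=1
  [5] #.# => #  t=0,i=2
  [4] #.. => .  t=0,i=8
  [3] .## => .  t=0,i=3
  [2] .#. => #  t=4,i=7
  [1] ..# => .  t=0,i=9
  [0] ... => .  t=1,i=9
  bits 11100100 = 228

228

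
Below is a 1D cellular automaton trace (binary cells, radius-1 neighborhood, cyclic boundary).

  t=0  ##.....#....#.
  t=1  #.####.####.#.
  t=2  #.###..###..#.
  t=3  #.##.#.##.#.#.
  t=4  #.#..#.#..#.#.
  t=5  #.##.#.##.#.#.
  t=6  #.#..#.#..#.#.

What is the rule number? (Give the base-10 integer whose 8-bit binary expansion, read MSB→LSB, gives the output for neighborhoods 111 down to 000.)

157

  ### -> #   bit 7 = 1  t=1,i=3
  ##. -> .   bit 6 = 0  t=0,i=1
  #.# -> .   bit 5 = 0  t=0,i=13
  #.. -> #   bit 4 = 1  t=0,i=2
  .## -> #   bit 3 = 1  t=0,i=0
  .#. -> #   bit 2 = 1  t=0,i=7
  ..# -> .   bit 1 = 0  t=0,i=6
  ... -> #   bit 0 = 1  t=0,i=3
  bits 10011101 = 157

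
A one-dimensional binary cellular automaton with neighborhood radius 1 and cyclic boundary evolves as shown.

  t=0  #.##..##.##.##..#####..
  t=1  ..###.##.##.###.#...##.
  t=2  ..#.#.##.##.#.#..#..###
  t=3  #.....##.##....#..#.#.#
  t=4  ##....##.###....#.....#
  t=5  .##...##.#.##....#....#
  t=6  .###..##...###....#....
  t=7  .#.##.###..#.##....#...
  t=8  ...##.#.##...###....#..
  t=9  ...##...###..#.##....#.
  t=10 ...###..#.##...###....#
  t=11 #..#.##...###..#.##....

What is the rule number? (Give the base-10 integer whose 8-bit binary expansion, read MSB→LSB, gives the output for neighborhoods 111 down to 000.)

  ###|.  b7=0 t=0,i=17
  ##.|#  b6=1 t=0,i=3
  #.#|.  b5=0 t=0,i=1
  #..|#  b4=1 t=0,i=4
  .##|#  b3=1 t=0,i=2
  .#.|.  b2=0 t=0,i=0
  ..#|.  b1=0 t=0,i=5
  ...|.  b0=0 t=1,i=0
  bits 01011000 = 88

88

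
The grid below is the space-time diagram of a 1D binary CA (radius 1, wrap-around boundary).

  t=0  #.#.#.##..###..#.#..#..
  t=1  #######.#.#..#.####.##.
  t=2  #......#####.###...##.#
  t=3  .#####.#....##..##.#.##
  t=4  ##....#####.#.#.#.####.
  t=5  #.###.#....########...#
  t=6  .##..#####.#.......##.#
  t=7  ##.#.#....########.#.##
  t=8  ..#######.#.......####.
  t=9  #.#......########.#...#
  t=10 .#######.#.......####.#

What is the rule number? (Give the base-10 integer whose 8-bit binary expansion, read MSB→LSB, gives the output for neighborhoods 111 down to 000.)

  [7] ### => .  t=0,i=11
  [6] ##. => .  t=0,i=7
  [5] #.# => #  t=0,i=1
  [4] #.. => #  t=0,i=8
  [3] .## => #  t=0,i=6
  [2] .#. => #  t=0,i=0
  [1] ..# => .  t=0,i=9
  [0] ... => #  t=2,i=2
  bits 00111101 = 61

61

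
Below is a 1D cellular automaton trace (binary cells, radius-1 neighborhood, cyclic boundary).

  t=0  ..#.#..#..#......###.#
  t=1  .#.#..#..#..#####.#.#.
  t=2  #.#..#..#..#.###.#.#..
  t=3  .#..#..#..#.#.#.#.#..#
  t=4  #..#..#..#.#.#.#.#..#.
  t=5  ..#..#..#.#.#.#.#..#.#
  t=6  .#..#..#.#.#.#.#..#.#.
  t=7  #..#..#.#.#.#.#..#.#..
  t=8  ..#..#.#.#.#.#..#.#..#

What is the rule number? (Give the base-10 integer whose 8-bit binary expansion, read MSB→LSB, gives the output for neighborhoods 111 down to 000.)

163

  ###|#  b7=1 t=0,i=18
  ##.|.  b6=0 t=0,i=19
  #.#|#  b5=1 t=0,i=3
  #..|.  b4=0 t=0,i=0
  .##|.  b3=0 t=0,i=17
  .#.|.  b2=0 t=0,i=2
  ..#|#  b1=1 t=0,i=1
  ...|#  b0=1 t=0,i=12
  bits 10100011 = 163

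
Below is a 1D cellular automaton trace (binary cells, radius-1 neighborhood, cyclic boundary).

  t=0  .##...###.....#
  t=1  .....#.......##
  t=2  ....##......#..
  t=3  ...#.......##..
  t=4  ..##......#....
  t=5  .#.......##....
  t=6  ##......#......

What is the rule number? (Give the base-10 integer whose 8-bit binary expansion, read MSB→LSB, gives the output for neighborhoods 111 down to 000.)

  ###|.  b7=0 t=0,i=7
  ##.|.  b6=0 t=0,i=2
  #.#|.  b5=0 t=0,i=0
  #..|.  b4=0 t=0,i=3
  .##|.  b3=0 t=0,i=1
  .#.|#  b2=1 t=0,i=14
  ..#|#  b1=1 t=0,i=5
  ...|.  b0=0 t=0,i=4
  bits 00000110 = 6

6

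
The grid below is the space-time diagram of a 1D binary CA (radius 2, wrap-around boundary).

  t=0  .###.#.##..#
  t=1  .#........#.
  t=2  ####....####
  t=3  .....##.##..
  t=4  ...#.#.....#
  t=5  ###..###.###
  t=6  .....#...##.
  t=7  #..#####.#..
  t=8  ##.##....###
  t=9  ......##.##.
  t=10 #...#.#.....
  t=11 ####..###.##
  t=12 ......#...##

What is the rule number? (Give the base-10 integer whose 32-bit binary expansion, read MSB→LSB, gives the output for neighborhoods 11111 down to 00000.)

  nb #####: next=.  (t=2,i=0, bit31=0)
  nb ####.: next=.  (t=2,i=2, bit30=0)
  nb ###.#: next=.  (t=0,i=3, bit29=0)
  nb ###..: next=.  (t=2,i=3, bit28=0)
  nb ##.##: next=.  (t=3,i=7, bit27=0)
  nb ##.#.: next=.  (t=0,i=4, bit26=0)
  nb ##..#: next=.  (t=0,i=9, bit25=0)
  nb ##...: next=.  (t=2,i=4, bit24=0)
  nb #.###: next=#  (t=0,i=1, bit23=1)
  nb #.##.: next=.  (t=0,i=7, bit22=0)
  nb #.#.#: next=.  (t=0,i=5, bit21=0)
  nb #.#..: next=#  (t=4,i=5, bit20=1)
  nb #..##: next=.  (t=5,i=4, bit19=0)
  nb #..#.: next=#  (t=0,i=10, bit18=1)
  nb #...#: next=#  (t=4,i=1, bit17=1)
  nb #....: next=#  (t=1,i=3, bit16=1)
  nb .####: next=#  (t=2,i=9, bit15=1)
  nb .###.: next=.  (t=0,i=2, bit14=0)
  nb .##.#: next=.  (t=3,i=6, bit13=0)
  nb .##..: next=.  (t=0,i=8, bit12=0)
  nb .#.##: next=.  (t=0,i=0, bit11=0)
  nb .#.#.: next=.  (t=4,i=4, bit10=0)
  nb .#..#: next=#  (t=1,i=11, bit9=1)
  nb .#...: next=#  (t=1,i=2, bit8=1)
  nb ..###: next=#  (t=2,i=8, bit7=1)
  nb ..##.: next=#  (t=3,i=5, bit6=1)
  nb ..#.#: next=.  (t=0,i=11, bit5=0)
  nb ..#..: next=#  (t=1,i=1, bit4=1)
  nb ...##: next=.  (t=2,i=7, bit3=0)
  nb ...#.: next=#  (t=1,i=9, bit2=1)
  nb ....#: next=#  (t=1,i=8, bit1=1)
  nb .....: next=.  (t=1,i=4, bit0=0)
  bits 00000000100101111000001111010110 = 9929686

9929686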